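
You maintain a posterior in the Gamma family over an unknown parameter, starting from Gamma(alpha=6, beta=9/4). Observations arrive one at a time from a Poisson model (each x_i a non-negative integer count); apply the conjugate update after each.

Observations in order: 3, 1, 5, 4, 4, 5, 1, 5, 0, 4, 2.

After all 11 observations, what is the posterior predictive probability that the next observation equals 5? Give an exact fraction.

1040321957828684852928491821669762991987759542049168600568257566879238132129792/10336380909072984040478934731183442668440297718142506219164825973278827978612057

obs 1: x=3 → posterior Gamma(9, 13/4)
obs 2: x=1 → posterior Gamma(10, 17/4)
obs 3: x=5 → posterior Gamma(15, 21/4)
obs 4: x=4 → posterior Gamma(19, 25/4)
obs 5: x=4 → posterior Gamma(23, 29/4)
obs 6: x=5 → posterior Gamma(28, 33/4)
obs 7: x=1 → posterior Gamma(29, 37/4)
obs 8: x=5 → posterior Gamma(34, 41/4)
obs 9: x=0 → posterior Gamma(34, 45/4)
obs 10: x=4 → posterior Gamma(38, 49/4)
obs 11: x=2 → posterior Gamma(40, 53/4)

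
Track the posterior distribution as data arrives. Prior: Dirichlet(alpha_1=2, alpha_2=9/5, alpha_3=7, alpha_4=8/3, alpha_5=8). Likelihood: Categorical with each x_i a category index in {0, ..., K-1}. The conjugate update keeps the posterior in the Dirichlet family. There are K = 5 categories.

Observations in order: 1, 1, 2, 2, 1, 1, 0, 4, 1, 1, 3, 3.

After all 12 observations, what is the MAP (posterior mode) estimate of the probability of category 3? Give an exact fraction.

obs 1: x=1 → posterior Dirichlet(2, 14/5, 7, 8/3, 8)
obs 2: x=1 → posterior Dirichlet(2, 19/5, 7, 8/3, 8)
obs 3: x=2 → posterior Dirichlet(2, 19/5, 8, 8/3, 8)
obs 4: x=2 → posterior Dirichlet(2, 19/5, 9, 8/3, 8)
obs 5: x=1 → posterior Dirichlet(2, 24/5, 9, 8/3, 8)
obs 6: x=1 → posterior Dirichlet(2, 29/5, 9, 8/3, 8)
obs 7: x=0 → posterior Dirichlet(3, 29/5, 9, 8/3, 8)
obs 8: x=4 → posterior Dirichlet(3, 29/5, 9, 8/3, 9)
obs 9: x=1 → posterior Dirichlet(3, 34/5, 9, 8/3, 9)
obs 10: x=1 → posterior Dirichlet(3, 39/5, 9, 8/3, 9)
obs 11: x=3 → posterior Dirichlet(3, 39/5, 9, 11/3, 9)
obs 12: x=3 → posterior Dirichlet(3, 39/5, 9, 14/3, 9)

55/427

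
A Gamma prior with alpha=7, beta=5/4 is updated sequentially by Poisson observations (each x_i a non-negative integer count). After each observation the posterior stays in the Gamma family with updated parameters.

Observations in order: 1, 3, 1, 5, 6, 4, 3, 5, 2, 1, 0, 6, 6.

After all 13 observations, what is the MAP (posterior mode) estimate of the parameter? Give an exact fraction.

196/57

obs 1: x=1 → posterior Gamma(8, 9/4)
obs 2: x=3 → posterior Gamma(11, 13/4)
obs 3: x=1 → posterior Gamma(12, 17/4)
obs 4: x=5 → posterior Gamma(17, 21/4)
obs 5: x=6 → posterior Gamma(23, 25/4)
obs 6: x=4 → posterior Gamma(27, 29/4)
obs 7: x=3 → posterior Gamma(30, 33/4)
obs 8: x=5 → posterior Gamma(35, 37/4)
obs 9: x=2 → posterior Gamma(37, 41/4)
obs 10: x=1 → posterior Gamma(38, 45/4)
obs 11: x=0 → posterior Gamma(38, 49/4)
obs 12: x=6 → posterior Gamma(44, 53/4)
obs 13: x=6 → posterior Gamma(50, 57/4)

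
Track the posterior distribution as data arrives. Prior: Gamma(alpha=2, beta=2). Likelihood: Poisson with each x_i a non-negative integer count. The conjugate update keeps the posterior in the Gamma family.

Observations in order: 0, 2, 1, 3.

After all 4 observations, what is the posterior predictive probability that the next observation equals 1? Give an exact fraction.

obs 1: x=0 → posterior Gamma(2, 3)
obs 2: x=2 → posterior Gamma(4, 4)
obs 3: x=1 → posterior Gamma(5, 5)
obs 4: x=3 → posterior Gamma(8, 6)

13436928/40353607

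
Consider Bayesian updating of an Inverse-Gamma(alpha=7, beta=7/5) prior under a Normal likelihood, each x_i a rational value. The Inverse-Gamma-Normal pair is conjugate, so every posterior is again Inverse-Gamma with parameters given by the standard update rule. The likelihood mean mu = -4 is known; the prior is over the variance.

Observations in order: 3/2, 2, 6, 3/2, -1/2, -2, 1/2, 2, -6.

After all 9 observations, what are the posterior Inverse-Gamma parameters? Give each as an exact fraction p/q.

alpha=23/2, beta=1379/10

obs 1: x=3/2 → posterior Inverse-Gamma(15/2, 661/40)
obs 2: x=2 → posterior Inverse-Gamma(8, 1381/40)
obs 3: x=6 → posterior Inverse-Gamma(17/2, 3381/40)
obs 4: x=3/2 → posterior Inverse-Gamma(9, 1993/20)
obs 5: x=-1/2 → posterior Inverse-Gamma(19/2, 4231/40)
obs 6: x=-2 → posterior Inverse-Gamma(10, 4311/40)
obs 7: x=1/2 → posterior Inverse-Gamma(21/2, 1179/10)
obs 8: x=2 → posterior Inverse-Gamma(11, 1359/10)
obs 9: x=-6 → posterior Inverse-Gamma(23/2, 1379/10)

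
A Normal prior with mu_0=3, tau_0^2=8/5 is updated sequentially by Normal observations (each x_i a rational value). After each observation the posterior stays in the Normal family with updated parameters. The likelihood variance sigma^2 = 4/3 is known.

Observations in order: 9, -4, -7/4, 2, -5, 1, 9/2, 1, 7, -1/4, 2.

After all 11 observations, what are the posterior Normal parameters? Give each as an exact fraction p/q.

obs 1: x=9 → posterior Normal(69/11, 8/11)
obs 2: x=-4 → posterior Normal(45/17, 8/17)
obs 3: x=-7/4 → posterior Normal(3/2, 8/23)
obs 4: x=2 → posterior Normal(93/58, 8/29)
obs 5: x=-5 → posterior Normal(33/70, 8/35)
obs 6: x=1 → posterior Normal(45/82, 8/41)
obs 7: x=9/2 → posterior Normal(99/94, 8/47)
obs 8: x=1 → posterior Normal(111/106, 8/53)
obs 9: x=7 → posterior Normal(195/118, 8/59)
obs 10: x=-1/4 → posterior Normal(96/65, 8/65)
obs 11: x=2 → posterior Normal(108/71, 8/71)

mu_0=108/71, tau_0^2=8/71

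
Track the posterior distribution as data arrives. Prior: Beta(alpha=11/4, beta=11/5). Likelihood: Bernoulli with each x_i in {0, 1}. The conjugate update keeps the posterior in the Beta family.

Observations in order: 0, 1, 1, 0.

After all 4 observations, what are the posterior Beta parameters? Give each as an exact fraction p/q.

obs 1: x=0 → posterior Beta(11/4, 16/5)
obs 2: x=1 → posterior Beta(15/4, 16/5)
obs 3: x=1 → posterior Beta(19/4, 16/5)
obs 4: x=0 → posterior Beta(19/4, 21/5)

alpha=19/4, beta=21/5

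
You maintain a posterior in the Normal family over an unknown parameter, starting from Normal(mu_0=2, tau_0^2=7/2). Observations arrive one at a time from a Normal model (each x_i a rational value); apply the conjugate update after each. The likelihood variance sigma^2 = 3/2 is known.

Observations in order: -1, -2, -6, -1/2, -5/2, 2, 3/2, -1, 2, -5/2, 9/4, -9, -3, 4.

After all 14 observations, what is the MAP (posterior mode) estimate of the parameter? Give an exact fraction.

-417/404

obs 1: x=-1 → posterior Normal(-1/10, 21/20)
obs 2: x=-2 → posterior Normal(-15/17, 21/34)
obs 3: x=-6 → posterior Normal(-19/8, 7/16)
obs 4: x=-1/2 → posterior Normal(-121/62, 21/62)
obs 5: x=-5/2 → posterior Normal(-39/19, 21/76)
obs 6: x=2 → posterior Normal(-64/45, 7/30)
obs 7: x=3/2 → posterior Normal(-107/104, 21/104)
obs 8: x=-1 → posterior Normal(-121/118, 21/118)
obs 9: x=2 → posterior Normal(-31/44, 7/44)
obs 10: x=-5/2 → posterior Normal(-64/73, 21/146)
obs 11: x=9/4 → posterior Normal(-193/320, 21/160)
obs 12: x=-9 → posterior Normal(-445/348, 7/58)
obs 13: x=-3 → posterior Normal(-529/376, 21/188)
obs 14: x=4 → posterior Normal(-417/404, 21/202)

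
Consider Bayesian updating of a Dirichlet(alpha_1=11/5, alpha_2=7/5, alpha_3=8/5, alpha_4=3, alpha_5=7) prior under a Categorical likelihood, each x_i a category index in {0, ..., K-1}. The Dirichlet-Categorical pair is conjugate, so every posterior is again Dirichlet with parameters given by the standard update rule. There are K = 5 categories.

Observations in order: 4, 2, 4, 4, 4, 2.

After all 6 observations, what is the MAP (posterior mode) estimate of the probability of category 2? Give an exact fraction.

13/81

obs 1: x=4 → posterior Dirichlet(11/5, 7/5, 8/5, 3, 8)
obs 2: x=2 → posterior Dirichlet(11/5, 7/5, 13/5, 3, 8)
obs 3: x=4 → posterior Dirichlet(11/5, 7/5, 13/5, 3, 9)
obs 4: x=4 → posterior Dirichlet(11/5, 7/5, 13/5, 3, 10)
obs 5: x=4 → posterior Dirichlet(11/5, 7/5, 13/5, 3, 11)
obs 6: x=2 → posterior Dirichlet(11/5, 7/5, 18/5, 3, 11)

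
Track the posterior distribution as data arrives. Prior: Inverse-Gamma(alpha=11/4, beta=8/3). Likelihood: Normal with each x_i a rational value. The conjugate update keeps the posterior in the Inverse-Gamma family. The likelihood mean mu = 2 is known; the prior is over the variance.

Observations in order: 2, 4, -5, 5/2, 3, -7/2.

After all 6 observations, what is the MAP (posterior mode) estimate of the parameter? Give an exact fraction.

539/81

obs 1: x=2 → posterior Inverse-Gamma(13/4, 8/3)
obs 2: x=4 → posterior Inverse-Gamma(15/4, 14/3)
obs 3: x=-5 → posterior Inverse-Gamma(17/4, 175/6)
obs 4: x=5/2 → posterior Inverse-Gamma(19/4, 703/24)
obs 5: x=3 → posterior Inverse-Gamma(21/4, 715/24)
obs 6: x=-7/2 → posterior Inverse-Gamma(23/4, 539/12)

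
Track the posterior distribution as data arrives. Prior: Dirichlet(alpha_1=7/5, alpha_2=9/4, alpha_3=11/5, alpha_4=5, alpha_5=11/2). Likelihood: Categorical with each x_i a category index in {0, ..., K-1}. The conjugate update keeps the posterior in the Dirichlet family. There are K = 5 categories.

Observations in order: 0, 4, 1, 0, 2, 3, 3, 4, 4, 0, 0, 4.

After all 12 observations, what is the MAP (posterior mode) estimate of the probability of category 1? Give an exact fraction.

obs 1: x=0 → posterior Dirichlet(12/5, 9/4, 11/5, 5, 11/2)
obs 2: x=4 → posterior Dirichlet(12/5, 9/4, 11/5, 5, 13/2)
obs 3: x=1 → posterior Dirichlet(12/5, 13/4, 11/5, 5, 13/2)
obs 4: x=0 → posterior Dirichlet(17/5, 13/4, 11/5, 5, 13/2)
obs 5: x=2 → posterior Dirichlet(17/5, 13/4, 16/5, 5, 13/2)
obs 6: x=3 → posterior Dirichlet(17/5, 13/4, 16/5, 6, 13/2)
obs 7: x=3 → posterior Dirichlet(17/5, 13/4, 16/5, 7, 13/2)
obs 8: x=4 → posterior Dirichlet(17/5, 13/4, 16/5, 7, 15/2)
obs 9: x=4 → posterior Dirichlet(17/5, 13/4, 16/5, 7, 17/2)
obs 10: x=0 → posterior Dirichlet(22/5, 13/4, 16/5, 7, 17/2)
obs 11: x=0 → posterior Dirichlet(27/5, 13/4, 16/5, 7, 17/2)
obs 12: x=4 → posterior Dirichlet(27/5, 13/4, 16/5, 7, 19/2)

45/467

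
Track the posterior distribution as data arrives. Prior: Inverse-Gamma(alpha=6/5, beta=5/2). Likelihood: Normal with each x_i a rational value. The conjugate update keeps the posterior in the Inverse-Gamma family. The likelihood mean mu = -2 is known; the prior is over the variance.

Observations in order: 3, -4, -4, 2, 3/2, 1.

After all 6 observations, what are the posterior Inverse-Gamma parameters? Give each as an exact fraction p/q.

alpha=21/5, beta=301/8

obs 1: x=3 → posterior Inverse-Gamma(17/10, 15)
obs 2: x=-4 → posterior Inverse-Gamma(11/5, 17)
obs 3: x=-4 → posterior Inverse-Gamma(27/10, 19)
obs 4: x=2 → posterior Inverse-Gamma(16/5, 27)
obs 5: x=3/2 → posterior Inverse-Gamma(37/10, 265/8)
obs 6: x=1 → posterior Inverse-Gamma(21/5, 301/8)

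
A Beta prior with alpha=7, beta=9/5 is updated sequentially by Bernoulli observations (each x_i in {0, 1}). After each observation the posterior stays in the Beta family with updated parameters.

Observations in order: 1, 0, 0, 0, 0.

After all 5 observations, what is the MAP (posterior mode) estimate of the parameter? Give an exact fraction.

obs 1: x=1 → posterior Beta(8, 9/5)
obs 2: x=0 → posterior Beta(8, 14/5)
obs 3: x=0 → posterior Beta(8, 19/5)
obs 4: x=0 → posterior Beta(8, 24/5)
obs 5: x=0 → posterior Beta(8, 29/5)

35/59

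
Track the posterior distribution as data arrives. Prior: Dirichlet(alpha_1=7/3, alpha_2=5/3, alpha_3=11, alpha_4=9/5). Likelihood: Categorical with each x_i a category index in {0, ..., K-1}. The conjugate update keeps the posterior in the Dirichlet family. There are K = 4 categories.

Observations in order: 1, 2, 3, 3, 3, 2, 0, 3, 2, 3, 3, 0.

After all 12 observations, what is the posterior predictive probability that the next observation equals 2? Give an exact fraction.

obs 1: x=1 → posterior Dirichlet(7/3, 8/3, 11, 9/5)
obs 2: x=2 → posterior Dirichlet(7/3, 8/3, 12, 9/5)
obs 3: x=3 → posterior Dirichlet(7/3, 8/3, 12, 14/5)
obs 4: x=3 → posterior Dirichlet(7/3, 8/3, 12, 19/5)
obs 5: x=3 → posterior Dirichlet(7/3, 8/3, 12, 24/5)
obs 6: x=2 → posterior Dirichlet(7/3, 8/3, 13, 24/5)
obs 7: x=0 → posterior Dirichlet(10/3, 8/3, 13, 24/5)
obs 8: x=3 → posterior Dirichlet(10/3, 8/3, 13, 29/5)
obs 9: x=2 → posterior Dirichlet(10/3, 8/3, 14, 29/5)
obs 10: x=3 → posterior Dirichlet(10/3, 8/3, 14, 34/5)
obs 11: x=3 → posterior Dirichlet(10/3, 8/3, 14, 39/5)
obs 12: x=0 → posterior Dirichlet(13/3, 8/3, 14, 39/5)

35/72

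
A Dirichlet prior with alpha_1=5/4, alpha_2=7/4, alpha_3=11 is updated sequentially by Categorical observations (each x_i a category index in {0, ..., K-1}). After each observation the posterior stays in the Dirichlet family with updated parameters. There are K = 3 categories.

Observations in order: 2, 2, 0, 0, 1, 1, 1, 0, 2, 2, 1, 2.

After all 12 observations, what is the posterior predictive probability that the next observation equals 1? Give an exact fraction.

23/104

obs 1: x=2 → posterior Dirichlet(5/4, 7/4, 12)
obs 2: x=2 → posterior Dirichlet(5/4, 7/4, 13)
obs 3: x=0 → posterior Dirichlet(9/4, 7/4, 13)
obs 4: x=0 → posterior Dirichlet(13/4, 7/4, 13)
obs 5: x=1 → posterior Dirichlet(13/4, 11/4, 13)
obs 6: x=1 → posterior Dirichlet(13/4, 15/4, 13)
obs 7: x=1 → posterior Dirichlet(13/4, 19/4, 13)
obs 8: x=0 → posterior Dirichlet(17/4, 19/4, 13)
obs 9: x=2 → posterior Dirichlet(17/4, 19/4, 14)
obs 10: x=2 → posterior Dirichlet(17/4, 19/4, 15)
obs 11: x=1 → posterior Dirichlet(17/4, 23/4, 15)
obs 12: x=2 → posterior Dirichlet(17/4, 23/4, 16)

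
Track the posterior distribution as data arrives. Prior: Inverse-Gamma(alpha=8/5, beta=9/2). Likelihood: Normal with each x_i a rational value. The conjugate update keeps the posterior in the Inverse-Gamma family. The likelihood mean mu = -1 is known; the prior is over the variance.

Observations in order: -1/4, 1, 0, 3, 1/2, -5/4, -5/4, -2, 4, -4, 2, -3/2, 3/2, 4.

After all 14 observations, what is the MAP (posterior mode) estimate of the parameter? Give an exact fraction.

obs 1: x=-1/4 → posterior Inverse-Gamma(21/10, 153/32)
obs 2: x=1 → posterior Inverse-Gamma(13/5, 217/32)
obs 3: x=0 → posterior Inverse-Gamma(31/10, 233/32)
obs 4: x=3 → posterior Inverse-Gamma(18/5, 489/32)
obs 5: x=1/2 → posterior Inverse-Gamma(41/10, 525/32)
obs 6: x=-5/4 → posterior Inverse-Gamma(23/5, 263/16)
obs 7: x=-5/4 → posterior Inverse-Gamma(51/10, 527/32)
obs 8: x=-2 → posterior Inverse-Gamma(28/5, 543/32)
obs 9: x=4 → posterior Inverse-Gamma(61/10, 943/32)
obs 10: x=-4 → posterior Inverse-Gamma(33/5, 1087/32)
obs 11: x=2 → posterior Inverse-Gamma(71/10, 1231/32)
obs 12: x=-3/2 → posterior Inverse-Gamma(38/5, 1235/32)
obs 13: x=3/2 → posterior Inverse-Gamma(81/10, 1335/32)
obs 14: x=4 → posterior Inverse-Gamma(43/5, 1735/32)

8675/1536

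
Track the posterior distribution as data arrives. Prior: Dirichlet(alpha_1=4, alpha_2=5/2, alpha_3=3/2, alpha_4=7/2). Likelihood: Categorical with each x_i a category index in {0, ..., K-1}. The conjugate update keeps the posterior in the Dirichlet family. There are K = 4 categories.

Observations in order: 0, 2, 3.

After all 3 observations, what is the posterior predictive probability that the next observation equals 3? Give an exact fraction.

9/29

obs 1: x=0 → posterior Dirichlet(5, 5/2, 3/2, 7/2)
obs 2: x=2 → posterior Dirichlet(5, 5/2, 5/2, 7/2)
obs 3: x=3 → posterior Dirichlet(5, 5/2, 5/2, 9/2)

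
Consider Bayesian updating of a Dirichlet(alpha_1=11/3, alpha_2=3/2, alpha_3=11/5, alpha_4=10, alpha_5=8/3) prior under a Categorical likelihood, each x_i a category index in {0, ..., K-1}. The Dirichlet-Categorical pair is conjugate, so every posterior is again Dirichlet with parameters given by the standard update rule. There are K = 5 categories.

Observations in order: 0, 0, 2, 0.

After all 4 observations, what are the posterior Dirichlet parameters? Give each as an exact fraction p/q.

alpha_1=20/3, alpha_2=3/2, alpha_3=16/5, alpha_4=10, alpha_5=8/3

obs 1: x=0 → posterior Dirichlet(14/3, 3/2, 11/5, 10, 8/3)
obs 2: x=0 → posterior Dirichlet(17/3, 3/2, 11/5, 10, 8/3)
obs 3: x=2 → posterior Dirichlet(17/3, 3/2, 16/5, 10, 8/3)
obs 4: x=0 → posterior Dirichlet(20/3, 3/2, 16/5, 10, 8/3)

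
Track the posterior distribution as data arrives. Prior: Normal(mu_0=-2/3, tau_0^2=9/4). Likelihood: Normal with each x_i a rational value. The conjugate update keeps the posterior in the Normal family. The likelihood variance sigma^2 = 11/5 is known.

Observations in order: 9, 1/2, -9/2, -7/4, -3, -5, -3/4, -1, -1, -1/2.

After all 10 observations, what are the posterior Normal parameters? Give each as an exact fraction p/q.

mu_0=-584/741, tau_0^2=99/494

obs 1: x=9 → posterior Normal(1127/267, 99/89)
obs 2: x=1/2 → posterior Normal(2389/804, 99/134)
obs 3: x=-9/2 → posterior Normal(587/537, 99/179)
obs 4: x=-7/4 → posterior Normal(1403/2688, 99/224)
obs 5: x=-3 → posterior Normal(-217/3228, 99/269)
obs 6: x=-5 → posterior Normal(-2917/3768, 99/314)
obs 7: x=-3/4 → posterior Normal(-1661/2154, 99/359)
obs 8: x=-1 → posterior Normal(-1931/2424, 99/404)
obs 9: x=-1 → posterior Normal(-2201/2694, 99/449)
obs 10: x=-1/2 → posterior Normal(-584/741, 99/494)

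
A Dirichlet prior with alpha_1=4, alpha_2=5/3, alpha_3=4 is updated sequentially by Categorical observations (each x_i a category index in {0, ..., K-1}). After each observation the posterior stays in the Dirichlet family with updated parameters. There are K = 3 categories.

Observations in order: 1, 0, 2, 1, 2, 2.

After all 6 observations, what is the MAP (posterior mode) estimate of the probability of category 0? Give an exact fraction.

obs 1: x=1 → posterior Dirichlet(4, 8/3, 4)
obs 2: x=0 → posterior Dirichlet(5, 8/3, 4)
obs 3: x=2 → posterior Dirichlet(5, 8/3, 5)
obs 4: x=1 → posterior Dirichlet(5, 11/3, 5)
obs 5: x=2 → posterior Dirichlet(5, 11/3, 6)
obs 6: x=2 → posterior Dirichlet(5, 11/3, 7)

6/19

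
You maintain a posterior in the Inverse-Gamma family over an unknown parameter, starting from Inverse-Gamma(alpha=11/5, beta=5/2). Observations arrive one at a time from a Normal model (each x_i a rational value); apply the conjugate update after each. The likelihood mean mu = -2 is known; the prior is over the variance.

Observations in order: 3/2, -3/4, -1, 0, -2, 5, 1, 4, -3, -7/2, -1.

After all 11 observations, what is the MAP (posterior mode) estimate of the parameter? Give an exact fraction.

obs 1: x=3/2 → posterior Inverse-Gamma(27/10, 69/8)
obs 2: x=-3/4 → posterior Inverse-Gamma(16/5, 301/32)
obs 3: x=-1 → posterior Inverse-Gamma(37/10, 317/32)
obs 4: x=0 → posterior Inverse-Gamma(21/5, 381/32)
obs 5: x=-2 → posterior Inverse-Gamma(47/10, 381/32)
obs 6: x=5 → posterior Inverse-Gamma(26/5, 1165/32)
obs 7: x=1 → posterior Inverse-Gamma(57/10, 1309/32)
obs 8: x=4 → posterior Inverse-Gamma(31/5, 1885/32)
obs 9: x=-3 → posterior Inverse-Gamma(67/10, 1901/32)
obs 10: x=-7/2 → posterior Inverse-Gamma(36/5, 1937/32)
obs 11: x=-1 → posterior Inverse-Gamma(77/10, 1953/32)

3255/464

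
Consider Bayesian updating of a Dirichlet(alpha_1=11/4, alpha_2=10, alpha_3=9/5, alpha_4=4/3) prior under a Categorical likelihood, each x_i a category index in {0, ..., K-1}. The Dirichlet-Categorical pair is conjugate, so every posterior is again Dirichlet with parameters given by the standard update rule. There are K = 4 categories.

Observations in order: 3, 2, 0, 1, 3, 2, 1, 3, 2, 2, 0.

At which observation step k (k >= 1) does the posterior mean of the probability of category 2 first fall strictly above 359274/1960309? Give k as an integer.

k = 9

obs 1: x=3 → posterior Dirichlet(11/4, 10, 9/5, 7/3)
obs 2: x=2 → posterior Dirichlet(11/4, 10, 14/5, 7/3)
obs 3: x=0 → posterior Dirichlet(15/4, 10, 14/5, 7/3)
obs 4: x=1 → posterior Dirichlet(15/4, 11, 14/5, 7/3)
obs 5: x=3 → posterior Dirichlet(15/4, 11, 14/5, 10/3)
obs 6: x=2 → posterior Dirichlet(15/4, 11, 19/5, 10/3)
obs 7: x=1 → posterior Dirichlet(15/4, 12, 19/5, 10/3)
obs 8: x=3 → posterior Dirichlet(15/4, 12, 19/5, 13/3)
obs 9: x=2 → posterior Dirichlet(15/4, 12, 24/5, 13/3)
obs 10: x=2 → posterior Dirichlet(15/4, 12, 29/5, 13/3)
obs 11: x=0 → posterior Dirichlet(19/4, 12, 29/5, 13/3)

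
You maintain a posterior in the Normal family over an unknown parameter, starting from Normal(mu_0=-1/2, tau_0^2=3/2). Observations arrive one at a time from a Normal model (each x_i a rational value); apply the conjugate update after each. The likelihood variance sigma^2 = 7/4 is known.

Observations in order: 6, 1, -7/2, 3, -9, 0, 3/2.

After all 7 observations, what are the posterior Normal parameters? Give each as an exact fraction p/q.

mu_0=-19/98, tau_0^2=3/14

obs 1: x=6 → posterior Normal(5/2, 21/26)
obs 2: x=1 → posterior Normal(77/38, 21/38)
obs 3: x=-7/2 → posterior Normal(7/10, 21/50)
obs 4: x=3 → posterior Normal(71/62, 21/62)
obs 5: x=-9 → posterior Normal(-1/2, 21/74)
obs 6: x=0 → posterior Normal(-37/86, 21/86)
obs 7: x=3/2 → posterior Normal(-19/98, 3/14)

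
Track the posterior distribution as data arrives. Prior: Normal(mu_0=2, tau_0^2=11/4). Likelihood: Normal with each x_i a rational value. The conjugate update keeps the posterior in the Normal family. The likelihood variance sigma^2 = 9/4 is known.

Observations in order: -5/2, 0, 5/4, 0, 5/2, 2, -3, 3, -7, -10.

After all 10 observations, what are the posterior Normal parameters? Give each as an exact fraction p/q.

mu_0=-533/476, tau_0^2=99/476

obs 1: x=-5/2 → posterior Normal(-19/40, 99/80)
obs 2: x=0 → posterior Normal(-19/62, 99/124)
obs 3: x=5/4 → posterior Normal(17/168, 33/56)
obs 4: x=0 → posterior Normal(17/212, 99/212)
obs 5: x=5/2 → posterior Normal(127/256, 99/256)
obs 6: x=2 → posterior Normal(43/60, 33/100)
obs 7: x=-3 → posterior Normal(83/344, 99/344)
obs 8: x=3 → posterior Normal(215/388, 99/388)
obs 9: x=-7 → posterior Normal(-31/144, 11/48)
obs 10: x=-10 → posterior Normal(-533/476, 99/476)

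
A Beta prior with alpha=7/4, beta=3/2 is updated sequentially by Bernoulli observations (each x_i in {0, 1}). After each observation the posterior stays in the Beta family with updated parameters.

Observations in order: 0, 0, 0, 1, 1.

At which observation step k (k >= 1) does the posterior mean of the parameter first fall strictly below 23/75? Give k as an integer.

k = 3

obs 1: x=0 → posterior Beta(7/4, 5/2)
obs 2: x=0 → posterior Beta(7/4, 7/2)
obs 3: x=0 → posterior Beta(7/4, 9/2)
obs 4: x=1 → posterior Beta(11/4, 9/2)
obs 5: x=1 → posterior Beta(15/4, 9/2)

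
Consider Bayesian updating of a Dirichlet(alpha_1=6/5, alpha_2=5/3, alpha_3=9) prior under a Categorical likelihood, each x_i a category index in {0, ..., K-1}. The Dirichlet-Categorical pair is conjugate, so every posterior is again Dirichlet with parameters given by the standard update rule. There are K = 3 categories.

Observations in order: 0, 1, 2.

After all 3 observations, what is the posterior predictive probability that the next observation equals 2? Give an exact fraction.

obs 1: x=0 → posterior Dirichlet(11/5, 5/3, 9)
obs 2: x=1 → posterior Dirichlet(11/5, 8/3, 9)
obs 3: x=2 → posterior Dirichlet(11/5, 8/3, 10)

150/223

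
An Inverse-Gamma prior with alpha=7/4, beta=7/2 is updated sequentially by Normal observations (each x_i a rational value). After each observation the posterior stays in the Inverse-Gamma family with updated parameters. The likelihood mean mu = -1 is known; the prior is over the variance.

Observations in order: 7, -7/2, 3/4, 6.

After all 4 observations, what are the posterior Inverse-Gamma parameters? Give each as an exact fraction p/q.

obs 1: x=7 → posterior Inverse-Gamma(9/4, 71/2)
obs 2: x=-7/2 → posterior Inverse-Gamma(11/4, 309/8)
obs 3: x=3/4 → posterior Inverse-Gamma(13/4, 1285/32)
obs 4: x=6 → posterior Inverse-Gamma(15/4, 2069/32)

alpha=15/4, beta=2069/32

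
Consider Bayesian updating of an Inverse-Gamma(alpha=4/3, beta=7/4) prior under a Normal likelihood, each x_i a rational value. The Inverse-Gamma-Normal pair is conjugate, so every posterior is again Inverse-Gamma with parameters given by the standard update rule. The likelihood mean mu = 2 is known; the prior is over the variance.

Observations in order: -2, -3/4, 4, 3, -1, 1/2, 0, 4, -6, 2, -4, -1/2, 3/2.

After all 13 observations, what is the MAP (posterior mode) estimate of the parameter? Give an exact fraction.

obs 1: x=-2 → posterior Inverse-Gamma(11/6, 39/4)
obs 2: x=-3/4 → posterior Inverse-Gamma(7/3, 433/32)
obs 3: x=4 → posterior Inverse-Gamma(17/6, 497/32)
obs 4: x=3 → posterior Inverse-Gamma(10/3, 513/32)
obs 5: x=-1 → posterior Inverse-Gamma(23/6, 657/32)
obs 6: x=1/2 → posterior Inverse-Gamma(13/3, 693/32)
obs 7: x=0 → posterior Inverse-Gamma(29/6, 757/32)
obs 8: x=4 → posterior Inverse-Gamma(16/3, 821/32)
obs 9: x=-6 → posterior Inverse-Gamma(35/6, 1845/32)
obs 10: x=2 → posterior Inverse-Gamma(19/3, 1845/32)
obs 11: x=-4 → posterior Inverse-Gamma(41/6, 2421/32)
obs 12: x=-1/2 → posterior Inverse-Gamma(22/3, 2521/32)
obs 13: x=3/2 → posterior Inverse-Gamma(47/6, 2525/32)

7575/848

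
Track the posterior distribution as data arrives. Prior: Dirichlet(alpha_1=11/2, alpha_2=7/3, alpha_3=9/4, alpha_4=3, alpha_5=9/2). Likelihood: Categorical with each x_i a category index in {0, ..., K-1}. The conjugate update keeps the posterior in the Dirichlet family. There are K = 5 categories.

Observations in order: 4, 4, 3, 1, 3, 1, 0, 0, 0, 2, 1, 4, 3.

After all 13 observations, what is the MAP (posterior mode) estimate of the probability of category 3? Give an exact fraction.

60/307

obs 1: x=4 → posterior Dirichlet(11/2, 7/3, 9/4, 3, 11/2)
obs 2: x=4 → posterior Dirichlet(11/2, 7/3, 9/4, 3, 13/2)
obs 3: x=3 → posterior Dirichlet(11/2, 7/3, 9/4, 4, 13/2)
obs 4: x=1 → posterior Dirichlet(11/2, 10/3, 9/4, 4, 13/2)
obs 5: x=3 → posterior Dirichlet(11/2, 10/3, 9/4, 5, 13/2)
obs 6: x=1 → posterior Dirichlet(11/2, 13/3, 9/4, 5, 13/2)
obs 7: x=0 → posterior Dirichlet(13/2, 13/3, 9/4, 5, 13/2)
obs 8: x=0 → posterior Dirichlet(15/2, 13/3, 9/4, 5, 13/2)
obs 9: x=0 → posterior Dirichlet(17/2, 13/3, 9/4, 5, 13/2)
obs 10: x=2 → posterior Dirichlet(17/2, 13/3, 13/4, 5, 13/2)
obs 11: x=1 → posterior Dirichlet(17/2, 16/3, 13/4, 5, 13/2)
obs 12: x=4 → posterior Dirichlet(17/2, 16/3, 13/4, 5, 15/2)
obs 13: x=3 → posterior Dirichlet(17/2, 16/3, 13/4, 6, 15/2)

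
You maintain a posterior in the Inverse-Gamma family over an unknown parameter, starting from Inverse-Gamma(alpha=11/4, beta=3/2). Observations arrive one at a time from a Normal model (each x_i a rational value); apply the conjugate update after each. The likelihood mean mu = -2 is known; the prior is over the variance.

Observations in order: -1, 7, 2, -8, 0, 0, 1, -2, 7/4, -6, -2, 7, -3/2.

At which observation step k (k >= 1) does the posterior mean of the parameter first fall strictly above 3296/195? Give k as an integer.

k = 4

obs 1: x=-1 → posterior Inverse-Gamma(13/4, 2)
obs 2: x=7 → posterior Inverse-Gamma(15/4, 85/2)
obs 3: x=2 → posterior Inverse-Gamma(17/4, 101/2)
obs 4: x=-8 → posterior Inverse-Gamma(19/4, 137/2)
obs 5: x=0 → posterior Inverse-Gamma(21/4, 141/2)
obs 6: x=0 → posterior Inverse-Gamma(23/4, 145/2)
obs 7: x=1 → posterior Inverse-Gamma(25/4, 77)
obs 8: x=-2 → posterior Inverse-Gamma(27/4, 77)
obs 9: x=7/4 → posterior Inverse-Gamma(29/4, 2689/32)
obs 10: x=-6 → posterior Inverse-Gamma(31/4, 2945/32)
obs 11: x=-2 → posterior Inverse-Gamma(33/4, 2945/32)
obs 12: x=7 → posterior Inverse-Gamma(35/4, 4241/32)
obs 13: x=-3/2 → posterior Inverse-Gamma(37/4, 4245/32)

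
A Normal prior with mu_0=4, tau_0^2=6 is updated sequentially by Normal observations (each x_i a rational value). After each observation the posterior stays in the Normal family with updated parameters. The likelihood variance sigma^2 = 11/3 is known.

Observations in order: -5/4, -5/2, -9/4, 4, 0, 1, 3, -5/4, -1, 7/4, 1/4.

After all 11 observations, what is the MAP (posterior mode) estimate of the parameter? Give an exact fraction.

obs 1: x=-5/4 → posterior Normal(43/58, 66/29)
obs 2: x=-5/2 → posterior Normal(-1/2, 66/47)
obs 3: x=-9/4 → posterior Normal(-64/65, 66/65)
obs 4: x=4 → posterior Normal(8/83, 66/83)
obs 5: x=0 → posterior Normal(8/101, 66/101)
obs 6: x=1 → posterior Normal(26/119, 66/119)
obs 7: x=3 → posterior Normal(80/137, 66/137)
obs 8: x=-5/4 → posterior Normal(23/62, 66/155)
obs 9: x=-1 → posterior Normal(79/346, 66/173)
obs 10: x=7/4 → posterior Normal(71/191, 66/191)
obs 11: x=1/4 → posterior Normal(151/418, 6/19)

151/418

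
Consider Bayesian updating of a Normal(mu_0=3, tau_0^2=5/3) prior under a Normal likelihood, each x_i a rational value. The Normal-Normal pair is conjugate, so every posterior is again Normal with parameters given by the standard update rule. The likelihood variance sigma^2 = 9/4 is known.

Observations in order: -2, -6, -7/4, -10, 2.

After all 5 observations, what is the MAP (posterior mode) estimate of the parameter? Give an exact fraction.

obs 1: x=-2 → posterior Normal(41/47, 45/47)
obs 2: x=-6 → posterior Normal(-79/67, 45/67)
obs 3: x=-7/4 → posterior Normal(-38/29, 15/29)
obs 4: x=-10 → posterior Normal(-314/107, 45/107)
obs 5: x=2 → posterior Normal(-274/127, 45/127)

-274/127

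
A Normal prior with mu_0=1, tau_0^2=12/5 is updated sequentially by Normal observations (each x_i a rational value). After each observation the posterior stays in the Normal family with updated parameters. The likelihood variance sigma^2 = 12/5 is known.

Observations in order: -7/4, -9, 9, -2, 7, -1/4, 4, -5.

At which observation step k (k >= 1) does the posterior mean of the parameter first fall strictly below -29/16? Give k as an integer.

obs 1: x=-7/4 → posterior Normal(-3/8, 6/5)
obs 2: x=-9 → posterior Normal(-13/4, 4/5)
obs 3: x=9 → posterior Normal(-3/16, 3/5)
obs 4: x=-2 → posterior Normal(-11/20, 12/25)
obs 5: x=7 → posterior Normal(17/24, 2/5)
obs 6: x=-1/4 → posterior Normal(4/7, 12/35)
obs 7: x=4 → posterior Normal(1, 3/10)
obs 8: x=-5 → posterior Normal(1/3, 4/15)

k = 2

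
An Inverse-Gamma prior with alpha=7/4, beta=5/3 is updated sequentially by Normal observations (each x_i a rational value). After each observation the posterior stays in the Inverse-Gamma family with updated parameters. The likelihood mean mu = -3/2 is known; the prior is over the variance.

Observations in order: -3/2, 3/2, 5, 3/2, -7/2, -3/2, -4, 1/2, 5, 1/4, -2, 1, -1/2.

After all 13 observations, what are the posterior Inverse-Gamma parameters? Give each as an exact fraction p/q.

alpha=33/4, beta=6271/96

obs 1: x=-3/2 → posterior Inverse-Gamma(9/4, 5/3)
obs 2: x=3/2 → posterior Inverse-Gamma(11/4, 37/6)
obs 3: x=5 → posterior Inverse-Gamma(13/4, 655/24)
obs 4: x=3/2 → posterior Inverse-Gamma(15/4, 763/24)
obs 5: x=-7/2 → posterior Inverse-Gamma(17/4, 811/24)
obs 6: x=-3/2 → posterior Inverse-Gamma(19/4, 811/24)
obs 7: x=-4 → posterior Inverse-Gamma(21/4, 443/12)
obs 8: x=1/2 → posterior Inverse-Gamma(23/4, 467/12)
obs 9: x=5 → posterior Inverse-Gamma(25/4, 1441/24)
obs 10: x=1/4 → posterior Inverse-Gamma(27/4, 5911/96)
obs 11: x=-2 → posterior Inverse-Gamma(29/4, 5923/96)
obs 12: x=1 → posterior Inverse-Gamma(31/4, 6223/96)
obs 13: x=-1/2 → posterior Inverse-Gamma(33/4, 6271/96)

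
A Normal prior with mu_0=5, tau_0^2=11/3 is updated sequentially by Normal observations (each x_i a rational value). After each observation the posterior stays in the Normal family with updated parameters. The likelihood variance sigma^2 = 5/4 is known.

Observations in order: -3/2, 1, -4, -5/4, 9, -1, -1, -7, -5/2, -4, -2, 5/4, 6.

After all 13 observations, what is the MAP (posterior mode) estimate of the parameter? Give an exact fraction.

obs 1: x=-3/2 → posterior Normal(9/59, 55/59)
obs 2: x=1 → posterior Normal(53/103, 55/103)
obs 3: x=-4 → posterior Normal(-41/49, 55/147)
obs 4: x=-5/4 → posterior Normal(-178/191, 55/191)
obs 5: x=9 → posterior Normal(218/235, 11/47)
obs 6: x=-1 → posterior Normal(58/93, 55/279)
obs 7: x=-1 → posterior Normal(130/323, 55/323)
obs 8: x=-7 → posterior Normal(-178/367, 55/367)
obs 9: x=-5/2 → posterior Normal(-96/137, 55/411)
obs 10: x=-4 → posterior Normal(-464/455, 11/91)
obs 11: x=-2 → posterior Normal(-552/499, 55/499)
obs 12: x=5/4 → posterior Normal(-497/543, 55/543)
obs 13: x=6 → posterior Normal(-233/587, 55/587)

-233/587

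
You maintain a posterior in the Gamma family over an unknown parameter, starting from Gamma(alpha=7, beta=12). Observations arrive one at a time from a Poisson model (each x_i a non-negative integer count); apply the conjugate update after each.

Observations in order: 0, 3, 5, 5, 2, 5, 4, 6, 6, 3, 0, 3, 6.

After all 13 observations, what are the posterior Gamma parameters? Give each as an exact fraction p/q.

alpha=55, beta=25

obs 1: x=0 → posterior Gamma(7, 13)
obs 2: x=3 → posterior Gamma(10, 14)
obs 3: x=5 → posterior Gamma(15, 15)
obs 4: x=5 → posterior Gamma(20, 16)
obs 5: x=2 → posterior Gamma(22, 17)
obs 6: x=5 → posterior Gamma(27, 18)
obs 7: x=4 → posterior Gamma(31, 19)
obs 8: x=6 → posterior Gamma(37, 20)
obs 9: x=6 → posterior Gamma(43, 21)
obs 10: x=3 → posterior Gamma(46, 22)
obs 11: x=0 → posterior Gamma(46, 23)
obs 12: x=3 → posterior Gamma(49, 24)
obs 13: x=6 → posterior Gamma(55, 25)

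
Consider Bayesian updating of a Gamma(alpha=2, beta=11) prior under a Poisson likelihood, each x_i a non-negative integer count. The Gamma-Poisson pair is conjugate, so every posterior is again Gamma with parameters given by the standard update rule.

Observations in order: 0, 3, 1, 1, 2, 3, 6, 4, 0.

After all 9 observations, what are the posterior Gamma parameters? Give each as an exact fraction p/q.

alpha=22, beta=20

obs 1: x=0 → posterior Gamma(2, 12)
obs 2: x=3 → posterior Gamma(5, 13)
obs 3: x=1 → posterior Gamma(6, 14)
obs 4: x=1 → posterior Gamma(7, 15)
obs 5: x=2 → posterior Gamma(9, 16)
obs 6: x=3 → posterior Gamma(12, 17)
obs 7: x=6 → posterior Gamma(18, 18)
obs 8: x=4 → posterior Gamma(22, 19)
obs 9: x=0 → posterior Gamma(22, 20)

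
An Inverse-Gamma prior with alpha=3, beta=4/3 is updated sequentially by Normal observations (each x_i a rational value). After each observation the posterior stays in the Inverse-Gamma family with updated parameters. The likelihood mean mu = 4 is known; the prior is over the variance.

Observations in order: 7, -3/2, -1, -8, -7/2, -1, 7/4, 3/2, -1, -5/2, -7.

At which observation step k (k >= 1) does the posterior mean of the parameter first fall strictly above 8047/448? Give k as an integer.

k = 4

obs 1: x=7 → posterior Inverse-Gamma(7/2, 35/6)
obs 2: x=-3/2 → posterior Inverse-Gamma(4, 503/24)
obs 3: x=-1 → posterior Inverse-Gamma(9/2, 803/24)
obs 4: x=-8 → posterior Inverse-Gamma(5, 2531/24)
obs 5: x=-7/2 → posterior Inverse-Gamma(11/2, 1603/12)
obs 6: x=-1 → posterior Inverse-Gamma(6, 1753/12)
obs 7: x=7/4 → posterior Inverse-Gamma(13/2, 14267/96)
obs 8: x=3/2 → posterior Inverse-Gamma(7, 14567/96)
obs 9: x=-1 → posterior Inverse-Gamma(15/2, 15767/96)
obs 10: x=-5/2 → posterior Inverse-Gamma(8, 17795/96)
obs 11: x=-7 → posterior Inverse-Gamma(17/2, 23603/96)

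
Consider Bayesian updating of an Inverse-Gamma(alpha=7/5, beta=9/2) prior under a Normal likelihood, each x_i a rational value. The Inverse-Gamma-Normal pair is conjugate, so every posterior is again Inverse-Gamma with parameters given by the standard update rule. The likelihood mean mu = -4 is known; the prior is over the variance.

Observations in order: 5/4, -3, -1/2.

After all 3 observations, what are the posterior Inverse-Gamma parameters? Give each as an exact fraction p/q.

obs 1: x=5/4 → posterior Inverse-Gamma(19/10, 585/32)
obs 2: x=-3 → posterior Inverse-Gamma(12/5, 601/32)
obs 3: x=-1/2 → posterior Inverse-Gamma(29/10, 797/32)

alpha=29/10, beta=797/32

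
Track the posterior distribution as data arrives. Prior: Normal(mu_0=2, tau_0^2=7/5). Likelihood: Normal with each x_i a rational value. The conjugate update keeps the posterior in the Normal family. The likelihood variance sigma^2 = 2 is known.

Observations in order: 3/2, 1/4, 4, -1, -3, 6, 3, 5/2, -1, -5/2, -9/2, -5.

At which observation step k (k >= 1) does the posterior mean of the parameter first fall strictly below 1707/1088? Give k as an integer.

k = 2

obs 1: x=3/2 → posterior Normal(61/34, 14/17)
obs 2: x=1/4 → posterior Normal(43/32, 7/12)
obs 3: x=4 → posterior Normal(241/124, 14/31)
obs 4: x=-1 → posterior Normal(213/152, 7/19)
obs 5: x=-3 → posterior Normal(43/60, 14/45)
obs 6: x=6 → posterior Normal(297/208, 7/26)
obs 7: x=3 → posterior Normal(381/236, 14/59)
obs 8: x=5/2 → posterior Normal(41/24, 7/33)
obs 9: x=-1 → posterior Normal(423/292, 14/73)
obs 10: x=-5/2 → posterior Normal(353/320, 7/40)
obs 11: x=-9/2 → posterior Normal(227/348, 14/87)
obs 12: x=-5 → posterior Normal(87/376, 7/47)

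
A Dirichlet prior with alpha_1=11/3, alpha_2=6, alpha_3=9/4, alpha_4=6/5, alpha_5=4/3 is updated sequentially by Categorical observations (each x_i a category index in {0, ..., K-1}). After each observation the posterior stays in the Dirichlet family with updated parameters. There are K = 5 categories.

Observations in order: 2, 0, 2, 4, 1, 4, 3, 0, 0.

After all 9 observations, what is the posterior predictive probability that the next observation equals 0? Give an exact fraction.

obs 1: x=2 → posterior Dirichlet(11/3, 6, 13/4, 6/5, 4/3)
obs 2: x=0 → posterior Dirichlet(14/3, 6, 13/4, 6/5, 4/3)
obs 3: x=2 → posterior Dirichlet(14/3, 6, 17/4, 6/5, 4/3)
obs 4: x=4 → posterior Dirichlet(14/3, 6, 17/4, 6/5, 7/3)
obs 5: x=1 → posterior Dirichlet(14/3, 7, 17/4, 6/5, 7/3)
obs 6: x=4 → posterior Dirichlet(14/3, 7, 17/4, 6/5, 10/3)
obs 7: x=3 → posterior Dirichlet(14/3, 7, 17/4, 11/5, 10/3)
obs 8: x=0 → posterior Dirichlet(17/3, 7, 17/4, 11/5, 10/3)
obs 9: x=0 → posterior Dirichlet(20/3, 7, 17/4, 11/5, 10/3)

400/1407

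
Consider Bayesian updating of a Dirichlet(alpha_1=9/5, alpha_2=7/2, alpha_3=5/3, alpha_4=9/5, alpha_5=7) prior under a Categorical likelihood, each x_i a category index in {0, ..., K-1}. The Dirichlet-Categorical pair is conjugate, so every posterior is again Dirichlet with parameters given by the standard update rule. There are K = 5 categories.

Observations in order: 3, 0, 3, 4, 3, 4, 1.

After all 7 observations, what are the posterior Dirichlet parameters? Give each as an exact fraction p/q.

obs 1: x=3 → posterior Dirichlet(9/5, 7/2, 5/3, 14/5, 7)
obs 2: x=0 → posterior Dirichlet(14/5, 7/2, 5/3, 14/5, 7)
obs 3: x=3 → posterior Dirichlet(14/5, 7/2, 5/3, 19/5, 7)
obs 4: x=4 → posterior Dirichlet(14/5, 7/2, 5/3, 19/5, 8)
obs 5: x=3 → posterior Dirichlet(14/5, 7/2, 5/3, 24/5, 8)
obs 6: x=4 → posterior Dirichlet(14/5, 7/2, 5/3, 24/5, 9)
obs 7: x=1 → posterior Dirichlet(14/5, 9/2, 5/3, 24/5, 9)

alpha_1=14/5, alpha_2=9/2, alpha_3=5/3, alpha_4=24/5, alpha_5=9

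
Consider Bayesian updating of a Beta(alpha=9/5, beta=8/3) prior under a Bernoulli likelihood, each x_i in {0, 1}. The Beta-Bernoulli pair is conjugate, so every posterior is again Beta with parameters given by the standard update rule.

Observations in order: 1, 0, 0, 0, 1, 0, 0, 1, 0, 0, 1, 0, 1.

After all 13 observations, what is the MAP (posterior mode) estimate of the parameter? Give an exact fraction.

3/8

obs 1: x=1 → posterior Beta(14/5, 8/3)
obs 2: x=0 → posterior Beta(14/5, 11/3)
obs 3: x=0 → posterior Beta(14/5, 14/3)
obs 4: x=0 → posterior Beta(14/5, 17/3)
obs 5: x=1 → posterior Beta(19/5, 17/3)
obs 6: x=0 → posterior Beta(19/5, 20/3)
obs 7: x=0 → posterior Beta(19/5, 23/3)
obs 8: x=1 → posterior Beta(24/5, 23/3)
obs 9: x=0 → posterior Beta(24/5, 26/3)
obs 10: x=0 → posterior Beta(24/5, 29/3)
obs 11: x=1 → posterior Beta(29/5, 29/3)
obs 12: x=0 → posterior Beta(29/5, 32/3)
obs 13: x=1 → posterior Beta(34/5, 32/3)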